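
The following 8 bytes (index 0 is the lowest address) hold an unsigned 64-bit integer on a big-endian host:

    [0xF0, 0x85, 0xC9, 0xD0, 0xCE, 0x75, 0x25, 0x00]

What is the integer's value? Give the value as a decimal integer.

In big-endian order the high byte comes first in memory.
The bytes are already most-significant first: 0xF085C9D0CE752500.
0xF085C9D0CE752500 = 17331480639659386112.

17331480639659386112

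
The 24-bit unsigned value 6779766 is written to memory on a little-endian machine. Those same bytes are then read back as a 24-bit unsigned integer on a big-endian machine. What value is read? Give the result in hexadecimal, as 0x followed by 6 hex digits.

0x767367

6779766 in 24-bit hexadecimal is 0x677376.
Stored little-endian, the bytes at ascending addresses are 76 73 67.
Read back as big-endian, the last byte is least significant, giving 0x767367.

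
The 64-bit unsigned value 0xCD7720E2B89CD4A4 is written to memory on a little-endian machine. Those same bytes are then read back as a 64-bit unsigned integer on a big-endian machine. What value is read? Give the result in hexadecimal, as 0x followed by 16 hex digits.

Stored little-endian, the bytes at ascending addresses are A4 D4 9C B8 E2 20 77 CD.
Read back as big-endian, the last byte is least significant, giving 0xA4D49CB8E22077CD.

0xA4D49CB8E22077CD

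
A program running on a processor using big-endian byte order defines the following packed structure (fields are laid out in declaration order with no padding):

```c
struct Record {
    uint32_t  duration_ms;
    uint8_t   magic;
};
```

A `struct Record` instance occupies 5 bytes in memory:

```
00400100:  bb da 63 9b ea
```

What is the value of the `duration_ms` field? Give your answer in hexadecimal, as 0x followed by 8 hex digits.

`duration_ms` is the first field, at byte offset 0, occupying 4 bytes.
Bytes at offsets 0..3: BB DA 63 9B.
Big-endian stores the most-significant byte at the lowest address.
The bytes are already most-significant first: 0xBBDA639B.

0xBBDA639B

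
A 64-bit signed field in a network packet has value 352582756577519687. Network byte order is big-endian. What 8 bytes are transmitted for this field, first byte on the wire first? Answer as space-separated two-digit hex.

04 E4 A0 26 27 BB 28 47

352582756577519687 in hexadecimal, padded to 64 bits, is 0x04E4A02627BB2847.
Split into bytes (most-significant first): 04 E4 A0 26 27 BB 28 47.
In big-endian order the high byte comes first in memory.
So the memory order matches the most-significant-first order: 04 E4 A0 26 27 BB 28 47.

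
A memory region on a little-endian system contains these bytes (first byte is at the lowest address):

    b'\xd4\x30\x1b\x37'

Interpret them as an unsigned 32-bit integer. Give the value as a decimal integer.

924528852

Little-endian stores the least-significant byte at the lowest address.
Reassemble most-significant byte first: 37 1B 30 D4 → 0x371B30D4.
0x371B30D4 = 924528852.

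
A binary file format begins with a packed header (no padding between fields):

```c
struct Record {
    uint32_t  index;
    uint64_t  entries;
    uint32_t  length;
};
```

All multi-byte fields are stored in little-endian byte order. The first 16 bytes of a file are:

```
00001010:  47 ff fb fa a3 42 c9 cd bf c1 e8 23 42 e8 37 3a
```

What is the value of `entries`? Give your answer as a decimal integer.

2587531015459783331

`entries` follows `index` (4 bytes), so it starts at byte offset 4 and occupies 8 bytes.
Bytes at offsets 4..11: A3 42 C9 CD BF C1 E8 23.
In little-endian order the low byte comes first in memory.
Reassemble most-significant byte first: 23 E8 C1 BF CD C9 42 A3 → 0x23E8C1BFCDC942A3.
0x23E8C1BFCDC942A3 = 2587531015459783331.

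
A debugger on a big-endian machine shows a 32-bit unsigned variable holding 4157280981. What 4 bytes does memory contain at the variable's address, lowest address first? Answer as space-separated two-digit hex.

F7 CB 12 D5

4157280981 in hexadecimal, padded to 32 bits, is 0xF7CB12D5.
Split into bytes (most-significant first): F7 CB 12 D5.
Big-endian: lowest address holds the most-significant byte.
So the memory order matches the most-significant-first order: F7 CB 12 D5.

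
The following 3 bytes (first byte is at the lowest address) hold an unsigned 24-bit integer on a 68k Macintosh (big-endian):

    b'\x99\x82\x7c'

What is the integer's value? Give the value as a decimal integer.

In big-endian order the high byte comes first in memory.
The bytes are already most-significant first: 0x99827C.
0x99827C = 10060412.

10060412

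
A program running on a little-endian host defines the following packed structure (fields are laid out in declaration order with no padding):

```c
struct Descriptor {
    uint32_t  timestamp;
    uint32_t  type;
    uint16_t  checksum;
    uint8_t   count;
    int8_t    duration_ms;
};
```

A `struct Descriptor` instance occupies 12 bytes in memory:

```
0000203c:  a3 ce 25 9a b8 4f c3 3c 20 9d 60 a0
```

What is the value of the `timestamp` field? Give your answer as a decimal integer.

`timestamp` is the first field, at byte offset 0, occupying 4 bytes.
Bytes at offsets 0..3: A3 CE 25 9A.
Little-endian: lowest address holds the least-significant byte.
Reassemble most-significant byte first: 9A 25 CE A3 → 0x9A25CEA3.
0x9A25CEA3 = 2586168995.

2586168995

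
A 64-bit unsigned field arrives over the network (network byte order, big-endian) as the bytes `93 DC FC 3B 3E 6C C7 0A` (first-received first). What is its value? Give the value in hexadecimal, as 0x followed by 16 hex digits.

0x93DCFC3B3E6CC70A

Big-endian stores the most-significant byte at the lowest address.
The bytes are already most-significant first: 0x93DCFC3B3E6CC70A.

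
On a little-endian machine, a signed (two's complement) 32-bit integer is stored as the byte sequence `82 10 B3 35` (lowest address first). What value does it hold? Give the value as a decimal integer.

Little-endian: lowest address holds the least-significant byte.
Reassemble most-significant byte first: 35 B3 10 82 → 0x35B31082.
0x35B31082 = 900927618.

900927618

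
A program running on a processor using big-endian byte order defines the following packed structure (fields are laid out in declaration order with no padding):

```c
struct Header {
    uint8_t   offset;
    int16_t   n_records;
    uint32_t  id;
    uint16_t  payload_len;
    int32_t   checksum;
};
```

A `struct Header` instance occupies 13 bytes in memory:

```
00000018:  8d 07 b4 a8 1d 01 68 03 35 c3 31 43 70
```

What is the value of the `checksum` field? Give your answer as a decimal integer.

`checksum` follows `offset` (1 B), `n_records` (2 B), `id` (4 B), `payload_len` (2 B), so it starts at offset 1 + 2 + 4 + 2 = 9 and occupies 4 bytes.
Bytes at offsets 9..12: C3 31 43 70.
Big-endian stores the most-significant byte at the lowest address.
The bytes are already most-significant first: 0xC3314370.
Top bit is set, so as a signed 32-bit value this is 0xC3314370 − 2^32 = -1020181648.

-1020181648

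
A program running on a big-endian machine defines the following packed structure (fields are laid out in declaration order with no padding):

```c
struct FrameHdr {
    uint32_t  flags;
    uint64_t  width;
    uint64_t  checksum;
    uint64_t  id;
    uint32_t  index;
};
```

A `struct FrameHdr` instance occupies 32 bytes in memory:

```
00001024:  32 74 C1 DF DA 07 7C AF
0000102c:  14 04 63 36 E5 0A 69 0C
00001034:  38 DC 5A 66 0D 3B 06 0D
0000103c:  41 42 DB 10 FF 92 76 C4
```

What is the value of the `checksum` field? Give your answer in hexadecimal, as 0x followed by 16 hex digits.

`checksum` follows `flags` (4 B), `width` (8 B), so it starts at offset 4 + 8 = 12 and occupies 8 bytes.
Bytes at offsets 12..19: E5 0A 69 0C 38 DC 5A 66.
In big-endian order the high byte comes first in memory.
The bytes are already most-significant first: 0xE50A690C38DC5A66.

0xE50A690C38DC5A66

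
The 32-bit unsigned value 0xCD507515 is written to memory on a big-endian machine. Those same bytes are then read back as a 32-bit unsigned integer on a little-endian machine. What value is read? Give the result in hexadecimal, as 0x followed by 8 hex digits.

0x157550CD

Stored big-endian, the bytes at ascending addresses are CD 50 75 15.
Read back as little-endian, the first byte is least significant, giving 0x157550CD.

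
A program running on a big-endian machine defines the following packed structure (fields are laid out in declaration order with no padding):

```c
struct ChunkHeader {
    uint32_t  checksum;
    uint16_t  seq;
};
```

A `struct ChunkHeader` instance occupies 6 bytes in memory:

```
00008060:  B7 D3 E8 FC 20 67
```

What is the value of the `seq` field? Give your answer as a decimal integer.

8295

`seq` follows `checksum` (4 bytes), so it starts at byte offset 4 and occupies 2 bytes.
Bytes at offsets 4..5: 20 67.
In big-endian order the high byte comes first in memory.
The bytes are already most-significant first: 0x2067.
0x2067 = 8295.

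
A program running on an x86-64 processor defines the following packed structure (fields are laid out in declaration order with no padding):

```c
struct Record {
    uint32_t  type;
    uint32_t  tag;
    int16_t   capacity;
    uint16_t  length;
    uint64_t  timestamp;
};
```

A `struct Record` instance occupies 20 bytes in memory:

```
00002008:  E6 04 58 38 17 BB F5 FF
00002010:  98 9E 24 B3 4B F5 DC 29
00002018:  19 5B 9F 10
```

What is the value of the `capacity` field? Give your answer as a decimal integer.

-24936

`capacity` follows `type` (4 B), `tag` (4 B), so it starts at offset 4 + 4 = 8 and occupies 2 bytes.
Bytes at offsets 8..9: 98 9E.
Little-endian stores the least-significant byte at the lowest address.
Reassemble most-significant byte first: 9E 98 → 0x9E98.
Top bit is set, so as a signed 16-bit value this is 0x9E98 − 2^16 = -24936.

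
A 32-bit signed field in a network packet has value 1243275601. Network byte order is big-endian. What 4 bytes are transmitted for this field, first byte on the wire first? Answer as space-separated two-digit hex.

4A 1A E1 51

1243275601 in hexadecimal, padded to 32 bits, is 0x4A1AE151.
Split into bytes (most-significant first): 4A 1A E1 51.
Big-endian stores the most-significant byte at the lowest address.
So the memory order matches the most-significant-first order: 4A 1A E1 51.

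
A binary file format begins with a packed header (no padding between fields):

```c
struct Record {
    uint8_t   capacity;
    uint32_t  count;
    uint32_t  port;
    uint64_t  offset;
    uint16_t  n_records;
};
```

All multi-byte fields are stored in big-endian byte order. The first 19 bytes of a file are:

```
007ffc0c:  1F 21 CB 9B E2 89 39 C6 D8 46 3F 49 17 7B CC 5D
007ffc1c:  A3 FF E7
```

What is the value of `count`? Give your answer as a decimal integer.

`count` follows `capacity` (1 byte), so it starts at byte offset 1 and occupies 4 bytes.
Bytes at offsets 1..4: 21 CB 9B E2.
In big-endian order the high byte comes first in memory.
The bytes are already most-significant first: 0x21CB9BE2.
0x21CB9BE2 = 566991842.

566991842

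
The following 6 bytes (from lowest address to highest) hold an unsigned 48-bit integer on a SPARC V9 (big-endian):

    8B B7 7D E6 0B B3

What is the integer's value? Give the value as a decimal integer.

153620207504307

Big-endian: lowest address holds the most-significant byte.
The bytes are already most-significant first: 0x8BB77DE60BB3.
0x8BB77DE60BB3 = 153620207504307.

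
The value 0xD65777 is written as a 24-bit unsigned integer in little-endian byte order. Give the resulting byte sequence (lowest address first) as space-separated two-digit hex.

77 57 D6

Split into bytes (most-significant first): D6 57 77.
Little-endian: lowest address holds the least-significant byte.
So at ascending addresses the bytes are 77 57 D6.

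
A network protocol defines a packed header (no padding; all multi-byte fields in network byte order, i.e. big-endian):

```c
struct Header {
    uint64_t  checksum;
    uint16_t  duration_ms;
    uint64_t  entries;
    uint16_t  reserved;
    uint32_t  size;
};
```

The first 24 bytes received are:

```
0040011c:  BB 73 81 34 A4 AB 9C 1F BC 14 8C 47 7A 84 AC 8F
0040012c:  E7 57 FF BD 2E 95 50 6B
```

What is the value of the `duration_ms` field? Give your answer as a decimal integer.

`duration_ms` follows `checksum` (8 bytes), so it starts at byte offset 8 and occupies 2 bytes.
Bytes at offsets 8..9: BC 14.
Big-endian: lowest address holds the most-significant byte.
The bytes are already most-significant first: 0xBC14.
0xBC14 = 48148.

48148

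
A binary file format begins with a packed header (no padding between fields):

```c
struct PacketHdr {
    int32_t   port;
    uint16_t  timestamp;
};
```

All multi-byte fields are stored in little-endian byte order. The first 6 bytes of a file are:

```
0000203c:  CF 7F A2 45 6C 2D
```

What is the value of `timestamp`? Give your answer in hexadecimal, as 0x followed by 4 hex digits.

`timestamp` follows `port` (4 bytes), so it starts at byte offset 4 and occupies 2 bytes.
Bytes at offsets 4..5: 6C 2D.
In little-endian order the low byte comes first in memory.
Reassemble most-significant byte first: 2D 6C → 0x2D6C.

0x2D6C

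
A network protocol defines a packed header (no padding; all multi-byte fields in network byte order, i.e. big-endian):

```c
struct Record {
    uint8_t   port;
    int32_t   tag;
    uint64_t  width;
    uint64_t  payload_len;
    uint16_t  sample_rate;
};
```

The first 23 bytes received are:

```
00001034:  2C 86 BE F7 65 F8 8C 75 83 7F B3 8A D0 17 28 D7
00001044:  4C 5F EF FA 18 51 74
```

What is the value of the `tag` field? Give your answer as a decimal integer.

`tag` follows `port` (1 byte), so it starts at byte offset 1 and occupies 4 bytes.
Bytes at offsets 1..4: 86 BE F7 65.
Big-endian: lowest address holds the most-significant byte.
The bytes are already most-significant first: 0x86BEF765.
Top bit is set, so as a signed 32-bit value this is 0x86BEF765 − 2^32 = -2034305179.

-2034305179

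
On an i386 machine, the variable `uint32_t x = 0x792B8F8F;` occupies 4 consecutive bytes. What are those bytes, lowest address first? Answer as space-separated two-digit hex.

Split into bytes (most-significant first): 79 2B 8F 8F.
Little-endian: lowest address holds the least-significant byte.
So at ascending addresses the bytes are 8F 8F 2B 79.

8F 8F 2B 79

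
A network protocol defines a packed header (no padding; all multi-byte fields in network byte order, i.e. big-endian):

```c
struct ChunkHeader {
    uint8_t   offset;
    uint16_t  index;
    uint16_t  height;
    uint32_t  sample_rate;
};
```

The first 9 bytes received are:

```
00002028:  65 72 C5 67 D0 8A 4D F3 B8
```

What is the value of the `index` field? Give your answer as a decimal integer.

`index` follows `offset` (1 byte), so it starts at byte offset 1 and occupies 2 bytes.
Bytes at offsets 1..2: 72 C5.
Big-endian: lowest address holds the most-significant byte.
The bytes are already most-significant first: 0x72C5.
0x72C5 = 29381.

29381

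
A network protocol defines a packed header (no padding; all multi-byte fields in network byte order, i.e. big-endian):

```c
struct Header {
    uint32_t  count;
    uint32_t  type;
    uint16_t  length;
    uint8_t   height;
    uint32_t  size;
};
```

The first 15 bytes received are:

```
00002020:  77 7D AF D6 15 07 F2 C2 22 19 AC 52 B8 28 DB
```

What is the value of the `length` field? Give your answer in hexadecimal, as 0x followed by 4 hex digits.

`length` follows `count` (4 B), `type` (4 B), so it starts at offset 4 + 4 = 8 and occupies 2 bytes.
Bytes at offsets 8..9: 22 19.
Big-endian: lowest address holds the most-significant byte.
The bytes are already most-significant first: 0x2219.

0x2219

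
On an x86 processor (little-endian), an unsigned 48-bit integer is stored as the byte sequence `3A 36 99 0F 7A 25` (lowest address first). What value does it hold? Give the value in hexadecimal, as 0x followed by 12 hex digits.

In little-endian order the low byte comes first in memory.
Reassemble most-significant byte first: 25 7A 0F 99 36 3A → 0x257A0F99363A.

0x257A0F99363A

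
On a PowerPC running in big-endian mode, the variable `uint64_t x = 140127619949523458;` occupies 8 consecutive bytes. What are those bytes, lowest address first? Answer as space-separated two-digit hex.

01 F1 D5 53 F2 4F F2 02

140127619949523458 in hexadecimal, padded to 64 bits, is 0x01F1D553F24FF202.
Split into bytes (most-significant first): 01 F1 D5 53 F2 4F F2 02.
In big-endian order the high byte comes first in memory.
So the memory order matches the most-significant-first order: 01 F1 D5 53 F2 4F F2 02.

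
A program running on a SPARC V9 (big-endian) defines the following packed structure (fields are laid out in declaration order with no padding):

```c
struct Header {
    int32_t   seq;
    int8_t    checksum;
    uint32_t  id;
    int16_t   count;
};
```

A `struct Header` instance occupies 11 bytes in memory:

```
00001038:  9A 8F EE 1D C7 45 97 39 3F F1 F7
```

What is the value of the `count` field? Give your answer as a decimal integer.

-3593

`count` follows `seq` (4 B), `checksum` (1 B), `id` (4 B), so it starts at offset 4 + 1 + 4 = 9 and occupies 2 bytes.
Bytes at offsets 9..10: F1 F7.
Big-endian: lowest address holds the most-significant byte.
The bytes are already most-significant first: 0xF1F7.
Top bit is set, so as a signed 16-bit value this is 0xF1F7 − 2^16 = -3593.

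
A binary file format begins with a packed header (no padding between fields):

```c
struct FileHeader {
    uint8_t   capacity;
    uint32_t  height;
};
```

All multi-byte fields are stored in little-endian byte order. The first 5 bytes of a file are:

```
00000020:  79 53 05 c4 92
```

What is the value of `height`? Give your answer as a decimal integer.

`height` follows `capacity` (1 byte), so it starts at byte offset 1 and occupies 4 bytes.
Bytes at offsets 1..4: 53 05 C4 92.
In little-endian order the low byte comes first in memory.
Reassemble most-significant byte first: 92 C4 05 53 → 0x92C40553.
0x92C40553 = 2462319955.

2462319955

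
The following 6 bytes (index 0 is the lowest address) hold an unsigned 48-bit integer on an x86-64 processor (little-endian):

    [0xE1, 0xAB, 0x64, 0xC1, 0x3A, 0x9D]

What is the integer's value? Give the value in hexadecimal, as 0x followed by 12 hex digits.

Little-endian stores the least-significant byte at the lowest address.
Reassemble most-significant byte first: 9D 3A C1 64 AB E1 → 0x9D3AC164ABE1.

0x9D3AC164ABE1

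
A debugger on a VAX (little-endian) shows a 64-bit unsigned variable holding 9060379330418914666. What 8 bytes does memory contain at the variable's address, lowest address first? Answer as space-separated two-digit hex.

9060379330418914666 in hexadecimal, padded to 64 bits, is 0x7DBCEEFF3FE9356A.
Split into bytes (most-significant first): 7D BC EE FF 3F E9 35 6A.
Little-endian stores the least-significant byte at the lowest address.
So at ascending addresses the bytes are 6A 35 E9 3F FF EE BC 7D.

6A 35 E9 3F FF EE BC 7D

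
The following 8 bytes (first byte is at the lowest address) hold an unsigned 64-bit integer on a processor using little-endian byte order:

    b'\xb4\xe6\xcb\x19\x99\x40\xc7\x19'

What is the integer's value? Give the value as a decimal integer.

1857524397620586164

In little-endian order the low byte comes first in memory.
Reassemble most-significant byte first: 19 C7 40 99 19 CB E6 B4 → 0x19C7409919CBE6B4.
0x19C7409919CBE6B4 = 1857524397620586164.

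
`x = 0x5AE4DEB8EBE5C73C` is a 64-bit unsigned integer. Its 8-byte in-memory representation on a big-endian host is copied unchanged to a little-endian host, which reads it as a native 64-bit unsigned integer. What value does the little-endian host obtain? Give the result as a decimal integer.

4379721963222787162

Stored big-endian, the bytes at ascending addresses are 5A E4 DE B8 EB E5 C7 3C.
Read back as little-endian, the first byte is least significant, giving 0x3CC7E5EBB8DEE45A.
0x3CC7E5EBB8DEE45A = 4379721963222787162.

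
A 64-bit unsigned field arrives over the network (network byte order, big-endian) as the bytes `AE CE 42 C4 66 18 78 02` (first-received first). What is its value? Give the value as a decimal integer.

12596078619095758850

Big-endian stores the most-significant byte at the lowest address.
The bytes are already most-significant first: 0xAECE42C466187802.
0xAECE42C466187802 = 12596078619095758850.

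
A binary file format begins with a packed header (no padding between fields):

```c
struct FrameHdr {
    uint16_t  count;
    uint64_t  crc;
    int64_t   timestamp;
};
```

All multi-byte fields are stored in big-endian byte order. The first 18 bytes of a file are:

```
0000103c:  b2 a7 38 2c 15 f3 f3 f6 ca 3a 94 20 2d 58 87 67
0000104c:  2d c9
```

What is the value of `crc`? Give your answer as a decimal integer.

4047634302613506618

`crc` follows `count` (2 bytes), so it starts at byte offset 2 and occupies 8 bytes.
Bytes at offsets 2..9: 38 2C 15 F3 F3 F6 CA 3A.
In big-endian order the high byte comes first in memory.
The bytes are already most-significant first: 0x382C15F3F3F6CA3A.
0x382C15F3F3F6CA3A = 4047634302613506618.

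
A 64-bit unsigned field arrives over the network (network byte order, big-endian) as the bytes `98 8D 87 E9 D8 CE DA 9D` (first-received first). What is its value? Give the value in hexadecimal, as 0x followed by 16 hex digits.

In big-endian order the high byte comes first in memory.
The bytes are already most-significant first: 0x988D87E9D8CEDA9D.

0x988D87E9D8CEDA9D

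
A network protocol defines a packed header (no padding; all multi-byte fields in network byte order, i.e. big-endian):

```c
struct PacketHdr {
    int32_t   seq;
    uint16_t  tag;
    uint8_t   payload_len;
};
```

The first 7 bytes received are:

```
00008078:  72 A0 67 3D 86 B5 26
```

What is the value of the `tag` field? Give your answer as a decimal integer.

`tag` follows `seq` (4 bytes), so it starts at byte offset 4 and occupies 2 bytes.
Bytes at offsets 4..5: 86 B5.
In big-endian order the high byte comes first in memory.
The bytes are already most-significant first: 0x86B5.
0x86B5 = 34485.

34485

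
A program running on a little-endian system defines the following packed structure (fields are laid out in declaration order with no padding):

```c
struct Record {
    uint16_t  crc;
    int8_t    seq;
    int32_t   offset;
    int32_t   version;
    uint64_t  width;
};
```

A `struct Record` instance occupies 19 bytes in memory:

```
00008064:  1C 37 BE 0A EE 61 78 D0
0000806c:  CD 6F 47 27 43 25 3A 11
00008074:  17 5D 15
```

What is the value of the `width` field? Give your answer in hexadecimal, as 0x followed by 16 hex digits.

0x155D17113A254327

`width` follows `crc` (2 B), `seq` (1 B), `offset` (4 B), `version` (4 B), so it starts at offset 2 + 1 + 4 + 4 = 11 and occupies 8 bytes.
Bytes at offsets 11..18: 27 43 25 3A 11 17 5D 15.
In little-endian order the low byte comes first in memory.
Reassemble most-significant byte first: 15 5D 17 11 3A 25 43 27 → 0x155D17113A254327.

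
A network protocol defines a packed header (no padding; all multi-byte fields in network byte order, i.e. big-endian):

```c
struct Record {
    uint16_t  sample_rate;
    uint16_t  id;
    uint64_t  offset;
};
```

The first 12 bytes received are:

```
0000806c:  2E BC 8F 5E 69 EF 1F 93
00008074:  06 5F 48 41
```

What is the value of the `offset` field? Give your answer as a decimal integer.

7633354609743841345

`offset` follows `sample_rate` (2 B), `id` (2 B), so it starts at offset 2 + 2 = 4 and occupies 8 bytes.
Bytes at offsets 4..11: 69 EF 1F 93 06 5F 48 41.
In big-endian order the high byte comes first in memory.
The bytes are already most-significant first: 0x69EF1F93065F4841.
0x69EF1F93065F4841 = 7633354609743841345.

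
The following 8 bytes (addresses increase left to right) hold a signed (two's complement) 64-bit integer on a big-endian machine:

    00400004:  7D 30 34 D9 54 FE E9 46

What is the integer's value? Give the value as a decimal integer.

9020768161661643078

In big-endian order the high byte comes first in memory.
The bytes are already most-significant first: 0x7D3034D954FEE946.
0x7D3034D954FEE946 = 9020768161661643078.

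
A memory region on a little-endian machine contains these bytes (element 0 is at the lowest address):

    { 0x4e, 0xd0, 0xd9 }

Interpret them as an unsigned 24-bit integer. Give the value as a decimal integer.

14274638

In little-endian order the low byte comes first in memory.
Reassemble most-significant byte first: D9 D0 4E → 0xD9D04E.
0xD9D04E = 14274638.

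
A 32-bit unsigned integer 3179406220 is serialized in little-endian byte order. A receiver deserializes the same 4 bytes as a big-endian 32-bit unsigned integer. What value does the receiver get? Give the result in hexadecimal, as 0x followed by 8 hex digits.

0x8CE381BD

3179406220 in 32-bit hexadecimal is 0xBD81E38C.
Stored little-endian, the bytes at ascending addresses are 8C E3 81 BD.
Read back as big-endian, the last byte is least significant, giving 0x8CE381BD.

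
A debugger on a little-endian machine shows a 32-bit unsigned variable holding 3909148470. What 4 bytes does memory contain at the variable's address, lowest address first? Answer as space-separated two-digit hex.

36 DF 00 E9

3909148470 in hexadecimal, padded to 32 bits, is 0xE900DF36.
Split into bytes (most-significant first): E9 00 DF 36.
In little-endian order the low byte comes first in memory.
So at ascending addresses the bytes are 36 DF 00 E9.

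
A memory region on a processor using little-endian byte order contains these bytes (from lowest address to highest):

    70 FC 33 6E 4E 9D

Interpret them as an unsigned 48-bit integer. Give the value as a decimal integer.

172960181910640

In little-endian order the low byte comes first in memory.
Reassemble most-significant byte first: 9D 4E 6E 33 FC 70 → 0x9D4E6E33FC70.
0x9D4E6E33FC70 = 172960181910640.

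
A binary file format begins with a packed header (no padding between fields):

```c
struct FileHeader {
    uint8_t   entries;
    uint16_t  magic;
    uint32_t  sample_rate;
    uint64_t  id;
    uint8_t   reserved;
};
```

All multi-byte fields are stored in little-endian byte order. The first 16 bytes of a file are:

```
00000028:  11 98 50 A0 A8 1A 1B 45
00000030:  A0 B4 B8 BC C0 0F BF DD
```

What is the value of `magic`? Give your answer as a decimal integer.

20632

`magic` follows `entries` (1 byte), so it starts at byte offset 1 and occupies 2 bytes.
Bytes at offsets 1..2: 98 50.
Little-endian stores the least-significant byte at the lowest address.
Reassemble most-significant byte first: 50 98 → 0x5098.
0x5098 = 20632.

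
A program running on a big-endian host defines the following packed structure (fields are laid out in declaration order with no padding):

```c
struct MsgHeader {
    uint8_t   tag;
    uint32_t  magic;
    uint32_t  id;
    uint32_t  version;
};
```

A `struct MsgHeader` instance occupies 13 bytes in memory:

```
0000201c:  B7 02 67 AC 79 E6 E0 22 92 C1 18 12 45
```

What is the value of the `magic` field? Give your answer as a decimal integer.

`magic` follows `tag` (1 byte), so it starts at byte offset 1 and occupies 4 bytes.
Bytes at offsets 1..4: 02 67 AC 79.
Big-endian: lowest address holds the most-significant byte.
The bytes are already most-significant first: 0x0267AC79.
0x0267AC79 = 40348793.

40348793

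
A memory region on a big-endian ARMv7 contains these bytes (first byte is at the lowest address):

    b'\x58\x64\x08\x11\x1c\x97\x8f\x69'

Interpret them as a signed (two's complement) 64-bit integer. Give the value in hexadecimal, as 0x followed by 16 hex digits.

Big-endian stores the most-significant byte at the lowest address.
The bytes are already most-significant first: 0x586408111C978F69.

0x586408111C978F69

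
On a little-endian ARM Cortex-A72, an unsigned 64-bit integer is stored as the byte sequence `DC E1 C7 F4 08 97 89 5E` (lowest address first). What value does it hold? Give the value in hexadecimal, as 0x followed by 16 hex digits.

0x5E899708F4C7E1DC

Little-endian stores the least-significant byte at the lowest address.
Reassemble most-significant byte first: 5E 89 97 08 F4 C7 E1 DC → 0x5E899708F4C7E1DC.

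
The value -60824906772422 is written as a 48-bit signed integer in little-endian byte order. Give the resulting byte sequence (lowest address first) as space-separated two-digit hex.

Two's complement of -60824906772422 in 48 bits: 60824906772422 = 0x3751E6F62FC6; invert → 0xC8AE1909D039; add 1 → 0xC8AE1909D03A.
Split into bytes (most-significant first): C8 AE 19 09 D0 3A.
Little-endian: lowest address holds the least-significant byte.
So at ascending addresses the bytes are 3A D0 09 19 AE C8.

3A D0 09 19 AE C8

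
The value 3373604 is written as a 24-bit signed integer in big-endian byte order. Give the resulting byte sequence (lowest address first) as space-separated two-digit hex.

33 7A 24

3373604 in hexadecimal, padded to 24 bits, is 0x337A24.
Split into bytes (most-significant first): 33 7A 24.
Big-endian stores the most-significant byte at the lowest address.
So the memory order matches the most-significant-first order: 33 7A 24.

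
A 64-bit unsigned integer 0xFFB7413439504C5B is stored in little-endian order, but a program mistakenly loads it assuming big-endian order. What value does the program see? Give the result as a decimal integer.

6578721362301532159

Stored little-endian, the bytes at ascending addresses are 5B 4C 50 39 34 41 B7 FF.
Read back as big-endian, the last byte is least significant, giving 0x5B4C50393441B7FF.
0x5B4C50393441B7FF = 6578721362301532159.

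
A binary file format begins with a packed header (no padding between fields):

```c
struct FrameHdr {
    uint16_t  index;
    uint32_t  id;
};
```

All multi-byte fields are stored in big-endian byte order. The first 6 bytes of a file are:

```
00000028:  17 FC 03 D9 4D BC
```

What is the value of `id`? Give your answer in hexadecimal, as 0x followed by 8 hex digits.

0x03D94DBC

`id` follows `index` (2 bytes), so it starts at byte offset 2 and occupies 4 bytes.
Bytes at offsets 2..5: 03 D9 4D BC.
In big-endian order the high byte comes first in memory.
The bytes are already most-significant first: 0x03D94DBC.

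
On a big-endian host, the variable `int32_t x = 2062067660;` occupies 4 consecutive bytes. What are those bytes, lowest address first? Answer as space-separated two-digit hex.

2062067660 in hexadecimal, padded to 32 bits, is 0x7AE8A7CC.
Split into bytes (most-significant first): 7A E8 A7 CC.
Big-endian: lowest address holds the most-significant byte.
So the memory order matches the most-significant-first order: 7A E8 A7 CC.

7A E8 A7 CC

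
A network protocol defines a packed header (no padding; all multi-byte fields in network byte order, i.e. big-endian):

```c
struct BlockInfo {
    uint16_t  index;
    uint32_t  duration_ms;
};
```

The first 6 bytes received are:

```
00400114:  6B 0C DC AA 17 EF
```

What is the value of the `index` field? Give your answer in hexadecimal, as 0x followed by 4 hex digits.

0x6B0C

`index` is the first field, at byte offset 0, occupying 2 bytes.
Bytes at offsets 0..1: 6B 0C.
In big-endian order the high byte comes first in memory.
The bytes are already most-significant first: 0x6B0C.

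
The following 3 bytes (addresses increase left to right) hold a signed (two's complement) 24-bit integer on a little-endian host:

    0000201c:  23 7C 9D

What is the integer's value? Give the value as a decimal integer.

-6456285

Little-endian: lowest address holds the least-significant byte.
Reassemble most-significant byte first: 9D 7C 23 → 0x9D7C23.
Top bit is set, so as a signed 24-bit value this is 0x9D7C23 − 2^24 = -6456285.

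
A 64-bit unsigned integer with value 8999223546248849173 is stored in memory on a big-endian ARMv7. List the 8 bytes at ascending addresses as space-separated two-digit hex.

8999223546248849173 in hexadecimal, padded to 64 bits, is 0x7CE3AA22A87E6715.
Split into bytes (most-significant first): 7C E3 AA 22 A8 7E 67 15.
In big-endian order the high byte comes first in memory.
So the memory order matches the most-significant-first order: 7C E3 AA 22 A8 7E 67 15.

7C E3 AA 22 A8 7E 67 15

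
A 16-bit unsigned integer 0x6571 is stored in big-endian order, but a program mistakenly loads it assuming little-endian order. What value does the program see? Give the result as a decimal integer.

Stored big-endian, the bytes at ascending addresses are 65 71.
Read back as little-endian, the first byte is least significant, giving 0x7165.
0x7165 = 29029.

29029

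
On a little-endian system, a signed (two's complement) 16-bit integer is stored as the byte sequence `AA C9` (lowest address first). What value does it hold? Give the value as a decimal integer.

Little-endian: lowest address holds the least-significant byte.
Reassemble most-significant byte first: C9 AA → 0xC9AA.
Top bit is set, so as a signed 16-bit value this is 0xC9AA − 2^16 = -13910.

-13910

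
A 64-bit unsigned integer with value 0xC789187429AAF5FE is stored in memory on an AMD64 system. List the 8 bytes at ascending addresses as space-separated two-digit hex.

Split into bytes (most-significant first): C7 89 18 74 29 AA F5 FE.
In little-endian order the low byte comes first in memory.
So at ascending addresses the bytes are FE F5 AA 29 74 18 89 C7.

FE F5 AA 29 74 18 89 C7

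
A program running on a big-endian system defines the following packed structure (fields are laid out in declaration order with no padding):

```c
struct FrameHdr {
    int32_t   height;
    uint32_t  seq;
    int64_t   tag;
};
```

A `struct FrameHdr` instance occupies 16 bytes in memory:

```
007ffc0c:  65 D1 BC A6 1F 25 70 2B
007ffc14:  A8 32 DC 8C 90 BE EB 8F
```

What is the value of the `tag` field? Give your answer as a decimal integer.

`tag` follows `height` (4 B), `seq` (4 B), so it starts at offset 4 + 4 = 8 and occupies 8 bytes.
Bytes at offsets 8..15: A8 32 DC 8C 90 BE EB 8F.
Big-endian stores the most-significant byte at the lowest address.
The bytes are already most-significant first: 0xA832DC8C90BEEB8F.
Top bit is set, so as a signed 64-bit value this is 0xA832DC8C90BEEB8F − 2^64 = -6326752030220162161.

-6326752030220162161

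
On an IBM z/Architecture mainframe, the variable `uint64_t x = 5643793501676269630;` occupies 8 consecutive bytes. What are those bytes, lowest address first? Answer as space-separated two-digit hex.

4E 52 C8 49 A5 12 70 3E

5643793501676269630 in hexadecimal, padded to 64 bits, is 0x4E52C849A512703E.
Split into bytes (most-significant first): 4E 52 C8 49 A5 12 70 3E.
Big-endian stores the most-significant byte at the lowest address.
So the memory order matches the most-significant-first order: 4E 52 C8 49 A5 12 70 3E.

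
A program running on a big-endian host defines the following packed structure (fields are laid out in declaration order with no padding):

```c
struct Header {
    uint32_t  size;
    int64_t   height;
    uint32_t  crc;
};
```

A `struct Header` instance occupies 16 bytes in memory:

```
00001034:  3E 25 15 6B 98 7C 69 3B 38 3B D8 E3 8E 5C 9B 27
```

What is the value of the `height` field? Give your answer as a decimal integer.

`height` follows `size` (4 bytes), so it starts at byte offset 4 and occupies 8 bytes.
Bytes at offsets 4..11: 98 7C 69 3B 38 3B D8 E3.
Big-endian: lowest address holds the most-significant byte.
The bytes are already most-significant first: 0x987C693B383BD8E3.
Top bit is set, so as a signed 64-bit value this is 0x987C693B383BD8E3 − 2^64 = -7458971179764950813.

-7458971179764950813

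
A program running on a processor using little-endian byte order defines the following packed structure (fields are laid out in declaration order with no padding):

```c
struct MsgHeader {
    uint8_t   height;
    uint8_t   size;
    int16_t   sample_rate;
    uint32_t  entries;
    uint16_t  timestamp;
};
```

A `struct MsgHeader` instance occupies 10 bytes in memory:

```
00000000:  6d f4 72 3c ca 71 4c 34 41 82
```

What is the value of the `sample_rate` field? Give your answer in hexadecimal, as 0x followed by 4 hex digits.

0x3C72

`sample_rate` follows `height` (1 B), `size` (1 B), so it starts at offset 1 + 1 = 2 and occupies 2 bytes.
Bytes at offsets 2..3: 72 3C.
Little-endian stores the least-significant byte at the lowest address.
Reassemble most-significant byte first: 3C 72 → 0x3C72.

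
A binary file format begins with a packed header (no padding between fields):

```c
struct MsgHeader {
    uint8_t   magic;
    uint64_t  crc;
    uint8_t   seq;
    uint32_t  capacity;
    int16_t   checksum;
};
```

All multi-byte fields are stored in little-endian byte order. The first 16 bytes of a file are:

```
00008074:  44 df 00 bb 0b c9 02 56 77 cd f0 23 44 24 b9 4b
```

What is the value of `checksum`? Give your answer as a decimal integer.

`checksum` follows `magic` (1 B), `crc` (8 B), `seq` (1 B), `capacity` (4 B), so it starts at offset 1 + 8 + 1 + 4 = 14 and occupies 2 bytes.
Bytes at offsets 14..15: B9 4B.
In little-endian order the low byte comes first in memory.
Reassemble most-significant byte first: 4B B9 → 0x4BB9.
0x4BB9 = 19385.

19385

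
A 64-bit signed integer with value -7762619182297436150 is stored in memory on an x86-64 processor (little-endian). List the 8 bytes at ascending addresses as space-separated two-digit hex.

Two's complement of -7762619182297436150 in 64 bits: 7762619182297436150 = 0x6BBA5D04A778CFF6; invert → 0x9445A2FB58873009; add 1 → 0x9445A2FB5887300A.
Split into bytes (most-significant first): 94 45 A2 FB 58 87 30 0A.
Little-endian: lowest address holds the least-significant byte.
So at ascending addresses the bytes are 0A 30 87 58 FB A2 45 94.

0A 30 87 58 FB A2 45 94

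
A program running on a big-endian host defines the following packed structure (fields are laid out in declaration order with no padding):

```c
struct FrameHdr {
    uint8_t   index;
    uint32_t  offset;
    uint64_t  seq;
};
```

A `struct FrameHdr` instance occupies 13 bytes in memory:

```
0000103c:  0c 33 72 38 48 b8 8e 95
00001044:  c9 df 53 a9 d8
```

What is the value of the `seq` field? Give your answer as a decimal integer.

13298731443939420632

`seq` follows `index` (1 B), `offset` (4 B), so it starts at offset 1 + 4 = 5 and occupies 8 bytes.
Bytes at offsets 5..12: B8 8E 95 C9 DF 53 A9 D8.
In big-endian order the high byte comes first in memory.
The bytes are already most-significant first: 0xB88E95C9DF53A9D8.
0xB88E95C9DF53A9D8 = 13298731443939420632.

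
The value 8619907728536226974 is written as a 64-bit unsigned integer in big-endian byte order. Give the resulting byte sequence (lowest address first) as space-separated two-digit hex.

8619907728536226974 in hexadecimal, padded to 64 bits, is 0x77A01068AC0BCC9E.
Split into bytes (most-significant first): 77 A0 10 68 AC 0B CC 9E.
Big-endian stores the most-significant byte at the lowest address.
So the memory order matches the most-significant-first order: 77 A0 10 68 AC 0B CC 9E.

77 A0 10 68 AC 0B CC 9E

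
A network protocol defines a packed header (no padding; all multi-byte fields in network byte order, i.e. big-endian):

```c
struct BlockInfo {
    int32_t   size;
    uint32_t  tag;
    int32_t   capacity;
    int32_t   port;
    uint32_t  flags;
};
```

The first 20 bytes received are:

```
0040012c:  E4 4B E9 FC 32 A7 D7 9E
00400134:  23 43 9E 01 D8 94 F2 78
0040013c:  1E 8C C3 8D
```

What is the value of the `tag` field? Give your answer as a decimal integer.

849860510

`tag` follows `size` (4 bytes), so it starts at byte offset 4 and occupies 4 bytes.
Bytes at offsets 4..7: 32 A7 D7 9E.
In big-endian order the high byte comes first in memory.
The bytes are already most-significant first: 0x32A7D79E.
0x32A7D79E = 849860510.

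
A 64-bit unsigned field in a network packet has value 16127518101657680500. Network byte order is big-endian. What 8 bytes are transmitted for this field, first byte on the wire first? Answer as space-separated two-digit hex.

DF D0 74 44 25 FC FA 74

16127518101657680500 in hexadecimal, padded to 64 bits, is 0xDFD0744425FCFA74.
Split into bytes (most-significant first): DF D0 74 44 25 FC FA 74.
Big-endian: lowest address holds the most-significant byte.
So the memory order matches the most-significant-first order: DF D0 74 44 25 FC FA 74.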